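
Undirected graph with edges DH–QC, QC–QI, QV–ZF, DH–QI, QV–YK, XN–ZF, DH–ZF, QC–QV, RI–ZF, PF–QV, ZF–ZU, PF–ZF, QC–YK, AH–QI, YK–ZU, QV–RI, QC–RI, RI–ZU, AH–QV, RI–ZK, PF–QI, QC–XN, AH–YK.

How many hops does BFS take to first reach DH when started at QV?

2

Level 0: QV
Level 1: AH, PF, QC, RI, YK, ZF
Level 2: DH, QI, XN, ZK, ZU
DH first appears at level 2.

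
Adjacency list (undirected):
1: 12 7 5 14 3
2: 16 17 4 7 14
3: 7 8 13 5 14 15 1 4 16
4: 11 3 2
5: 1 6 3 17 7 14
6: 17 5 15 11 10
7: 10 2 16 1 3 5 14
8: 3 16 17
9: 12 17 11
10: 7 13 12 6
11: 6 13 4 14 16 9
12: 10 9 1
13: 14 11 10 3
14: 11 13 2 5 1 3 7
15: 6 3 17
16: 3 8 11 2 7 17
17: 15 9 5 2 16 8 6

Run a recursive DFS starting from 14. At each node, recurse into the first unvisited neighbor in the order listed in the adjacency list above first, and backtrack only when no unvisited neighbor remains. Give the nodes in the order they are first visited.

14, 11, 6, 17, 15, 3, 7, 10, 13, 12, 9, 1, 5, 2, 16, 8, 4

Visit 14
14 → 11
11 → 6
6 → 17
17 → 15
15 → 3
3 → 7
7 → 10
10 → 13
10 → 12
12 → 9
12 → 1
1 → 5
7 → 2
2 → 16
16 → 8
2 → 4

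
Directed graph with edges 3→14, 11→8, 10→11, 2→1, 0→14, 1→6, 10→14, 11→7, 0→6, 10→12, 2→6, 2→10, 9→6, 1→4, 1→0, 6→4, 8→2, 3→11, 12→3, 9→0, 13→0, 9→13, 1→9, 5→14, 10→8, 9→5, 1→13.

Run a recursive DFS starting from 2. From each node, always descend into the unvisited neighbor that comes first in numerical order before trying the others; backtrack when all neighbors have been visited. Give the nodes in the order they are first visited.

2 -> 1 -> 0 -> 6 -> 4 -> 14 -> 9 -> 5 -> 13 -> 10 -> 8 -> 11 -> 7 -> 12 -> 3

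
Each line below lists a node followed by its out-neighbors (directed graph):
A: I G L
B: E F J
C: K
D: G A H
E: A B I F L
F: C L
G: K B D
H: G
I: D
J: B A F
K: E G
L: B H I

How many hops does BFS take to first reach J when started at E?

2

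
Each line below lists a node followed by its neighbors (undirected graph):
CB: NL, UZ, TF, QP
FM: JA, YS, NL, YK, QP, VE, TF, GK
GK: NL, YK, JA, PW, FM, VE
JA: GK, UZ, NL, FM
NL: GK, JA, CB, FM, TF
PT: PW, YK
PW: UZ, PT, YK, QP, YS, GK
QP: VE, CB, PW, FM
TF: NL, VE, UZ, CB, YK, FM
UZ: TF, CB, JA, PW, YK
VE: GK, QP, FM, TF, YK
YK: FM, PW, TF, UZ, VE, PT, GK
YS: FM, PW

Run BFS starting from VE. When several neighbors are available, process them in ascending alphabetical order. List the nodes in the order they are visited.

Visit VE; enqueue FM, GK, QP, TF, YK → queue [FM, GK, QP, TF, YK]
Visit FM; enqueue JA, NL, YS → queue [GK, QP, TF, YK, JA, NL, YS]
Visit GK; enqueue PW → queue [QP, TF, YK, JA, NL, YS, PW]
Visit QP; enqueue CB → queue [TF, YK, JA, NL, YS, PW, CB]
Visit TF; enqueue UZ → queue [YK, JA, NL, YS, PW, CB, UZ]
Visit YK; enqueue PT → queue [JA, NL, YS, PW, CB, UZ, PT]
Visit JA → queue [NL, YS, PW, CB, UZ, PT]
Visit NL → queue [YS, PW, CB, UZ, PT]
Visit YS → queue [PW, CB, UZ, PT]
Visit PW → queue [CB, UZ, PT]
Visit CB → queue [UZ, PT]
Visit UZ → queue [PT]
Visit PT → queue []

VE, FM, GK, QP, TF, YK, JA, NL, YS, PW, CB, UZ, PT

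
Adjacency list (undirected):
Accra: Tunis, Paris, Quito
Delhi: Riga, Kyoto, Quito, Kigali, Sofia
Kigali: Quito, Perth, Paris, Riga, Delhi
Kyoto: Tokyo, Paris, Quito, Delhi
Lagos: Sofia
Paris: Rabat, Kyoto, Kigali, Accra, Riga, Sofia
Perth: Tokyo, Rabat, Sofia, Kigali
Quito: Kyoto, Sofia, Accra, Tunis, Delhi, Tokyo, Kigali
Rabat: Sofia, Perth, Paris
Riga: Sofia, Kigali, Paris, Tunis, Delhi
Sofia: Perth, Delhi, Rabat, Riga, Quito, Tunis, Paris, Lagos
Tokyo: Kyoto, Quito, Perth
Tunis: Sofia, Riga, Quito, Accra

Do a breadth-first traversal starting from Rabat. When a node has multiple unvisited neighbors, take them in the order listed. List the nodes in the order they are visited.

Rabat, Sofia, Perth, Paris, Delhi, Riga, Quito, Tunis, Lagos, Tokyo, Kigali, Kyoto, Accra

Visit Rabat; enqueue Sofia, Perth, Paris → queue [Sofia, Perth, Paris]
Visit Sofia; enqueue Delhi, Riga, Quito, Tunis, Lagos → queue [Perth, Paris, Delhi, Riga, Quito, Tunis, Lagos]
Visit Perth; enqueue Tokyo, Kigali → queue [Paris, Delhi, Riga, Quito, Tunis, Lagos, Tokyo, Kigali]
Visit Paris; enqueue Kyoto, Accra → queue [Delhi, Riga, Quito, Tunis, Lagos, Tokyo, Kigali, Kyoto, Accra]
Visit Delhi → queue [Riga, Quito, Tunis, Lagos, Tokyo, Kigali, Kyoto, Accra]
Visit Riga → queue [Quito, Tunis, Lagos, Tokyo, Kigali, Kyoto, Accra]
Visit Quito → queue [Tunis, Lagos, Tokyo, Kigali, Kyoto, Accra]
Visit Tunis → queue [Lagos, Tokyo, Kigali, Kyoto, Accra]
Visit Lagos → queue [Tokyo, Kigali, Kyoto, Accra]
Visit Tokyo → queue [Kigali, Kyoto, Accra]
Visit Kigali → queue [Kyoto, Accra]
Visit Kyoto → queue [Accra]
Visit Accra → queue []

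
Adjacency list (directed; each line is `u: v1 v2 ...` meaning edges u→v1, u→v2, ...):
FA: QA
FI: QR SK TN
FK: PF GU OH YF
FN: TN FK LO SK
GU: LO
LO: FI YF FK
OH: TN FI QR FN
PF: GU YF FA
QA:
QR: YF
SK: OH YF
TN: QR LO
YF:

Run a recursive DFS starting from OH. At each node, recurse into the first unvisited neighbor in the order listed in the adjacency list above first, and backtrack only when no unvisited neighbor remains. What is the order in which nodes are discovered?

OH, TN, QR, YF, LO, FI, SK, FK, PF, GU, FA, QA, FN

Visit OH
OH → TN
TN → QR
QR → YF
TN → LO
LO → FI
FI → SK
LO → FK
FK → PF
PF → GU
PF → FA
FA → QA
OH → FN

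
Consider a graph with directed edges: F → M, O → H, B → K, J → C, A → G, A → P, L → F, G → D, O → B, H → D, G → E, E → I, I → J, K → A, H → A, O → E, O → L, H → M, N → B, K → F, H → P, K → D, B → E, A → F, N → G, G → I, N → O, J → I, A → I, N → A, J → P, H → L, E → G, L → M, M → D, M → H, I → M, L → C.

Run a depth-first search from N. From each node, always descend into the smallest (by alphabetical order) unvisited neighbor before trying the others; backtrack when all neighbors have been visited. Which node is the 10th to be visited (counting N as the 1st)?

G

Visit N
N → A
A → F
F → M
M → D
M → H
H → L
L → C
H → P
A → G
G → E
E → I
I → J
N → B
B → K
N → O

Visit order: N, A, F, M, D, H, L, C, P, G, E, I, J, B, K, O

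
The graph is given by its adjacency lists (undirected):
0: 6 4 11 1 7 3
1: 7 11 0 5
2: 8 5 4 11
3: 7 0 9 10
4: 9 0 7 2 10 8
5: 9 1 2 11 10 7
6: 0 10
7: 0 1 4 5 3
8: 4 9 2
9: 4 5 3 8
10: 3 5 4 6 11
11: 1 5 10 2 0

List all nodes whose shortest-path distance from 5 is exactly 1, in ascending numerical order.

Level 0: 5
Level 1: 1, 2, 7, 9, 10, 11
Level 2: 0, 3, 4, 6, 8

1, 2, 7, 9, 10, 11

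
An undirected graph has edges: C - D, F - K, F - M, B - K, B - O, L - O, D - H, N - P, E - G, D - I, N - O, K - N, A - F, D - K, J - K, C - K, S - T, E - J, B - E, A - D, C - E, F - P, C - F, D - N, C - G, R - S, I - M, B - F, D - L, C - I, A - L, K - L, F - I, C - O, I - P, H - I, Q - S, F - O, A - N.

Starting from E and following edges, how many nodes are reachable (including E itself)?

16

BFS from E visits: E, B, C, G, J, F, K, O, D, I, A, M, P, L, N, H
Reachable nodes: 16 of 20 total.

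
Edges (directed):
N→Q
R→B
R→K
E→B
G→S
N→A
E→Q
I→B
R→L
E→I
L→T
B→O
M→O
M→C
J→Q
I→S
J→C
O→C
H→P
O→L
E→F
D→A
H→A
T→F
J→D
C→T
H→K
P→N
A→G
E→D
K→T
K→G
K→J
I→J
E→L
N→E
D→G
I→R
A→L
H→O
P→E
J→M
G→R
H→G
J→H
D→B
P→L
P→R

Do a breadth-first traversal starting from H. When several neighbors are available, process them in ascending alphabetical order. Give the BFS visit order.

Visit H; enqueue A, G, K, O, P → queue [A, G, K, O, P]
Visit A; enqueue L → queue [G, K, O, P, L]
Visit G; enqueue R, S → queue [K, O, P, L, R, S]
Visit K; enqueue J, T → queue [O, P, L, R, S, J, T]
Visit O; enqueue C → queue [P, L, R, S, J, T, C]
Visit P; enqueue E, N → queue [L, R, S, J, T, C, E, N]
Visit L → queue [R, S, J, T, C, E, N]
Visit R; enqueue B → queue [S, J, T, C, E, N, B]
Visit S → queue [J, T, C, E, N, B]
Visit J; enqueue D, M, Q → queue [T, C, E, N, B, D, M, Q]
Visit T; enqueue F → queue [C, E, N, B, D, M, Q, F]
Visit C → queue [E, N, B, D, M, Q, F]
Visit E; enqueue I → queue [N, B, D, M, Q, F, I]
Visit N → queue [B, D, M, Q, F, I]
Visit B → queue [D, M, Q, F, I]
Visit D → queue [M, Q, F, I]
Visit M → queue [Q, F, I]
Visit Q → queue [F, I]
Visit F → queue [I]
Visit I → queue []

H -> A -> G -> K -> O -> P -> L -> R -> S -> J -> T -> C -> E -> N -> B -> D -> M -> Q -> F -> I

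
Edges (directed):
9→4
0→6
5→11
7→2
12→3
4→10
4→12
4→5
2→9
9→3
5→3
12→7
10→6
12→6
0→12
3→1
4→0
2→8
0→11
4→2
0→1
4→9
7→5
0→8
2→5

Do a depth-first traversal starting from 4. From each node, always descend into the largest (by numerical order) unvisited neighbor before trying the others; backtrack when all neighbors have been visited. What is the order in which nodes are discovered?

4 12 7 5 11 3 1 2 9 8 6 10 0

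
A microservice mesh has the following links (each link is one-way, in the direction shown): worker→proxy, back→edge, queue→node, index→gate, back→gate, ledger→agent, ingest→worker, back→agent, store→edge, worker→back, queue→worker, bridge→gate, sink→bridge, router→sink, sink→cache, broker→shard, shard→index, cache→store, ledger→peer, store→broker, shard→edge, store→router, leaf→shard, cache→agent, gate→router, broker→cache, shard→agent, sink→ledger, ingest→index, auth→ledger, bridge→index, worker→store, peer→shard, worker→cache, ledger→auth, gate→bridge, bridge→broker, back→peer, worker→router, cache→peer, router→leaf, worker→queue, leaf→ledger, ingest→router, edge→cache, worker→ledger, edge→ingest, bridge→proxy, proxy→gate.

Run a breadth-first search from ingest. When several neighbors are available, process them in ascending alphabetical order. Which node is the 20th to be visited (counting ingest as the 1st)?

Visit ingest; enqueue index, router, worker → queue [index, router, worker]
Visit index; enqueue gate → queue [router, worker, gate]
Visit router; enqueue leaf, sink → queue [worker, gate, leaf, sink]
Visit worker; enqueue back, cache, ledger, proxy, queue, store → queue [gate, leaf, sink, back, cache, ledger, proxy, queue, store]
Visit gate; enqueue bridge → queue [leaf, sink, back, cache, ledger, proxy, queue, store, bridge]
Visit leaf; enqueue shard → queue [sink, back, cache, ledger, proxy, queue, store, bridge, shard]
Visit sink → queue [back, cache, ledger, proxy, queue, store, bridge, shard]
Visit back; enqueue agent, edge, peer → queue [cache, ledger, proxy, queue, store, bridge, shard, agent, edge, peer]
Visit cache → queue [ledger, proxy, queue, store, bridge, shard, agent, edge, peer]
Visit ledger; enqueue auth → queue [proxy, queue, store, bridge, shard, agent, edge, peer, auth]
Visit proxy → queue [queue, store, bridge, shard, agent, edge, peer, auth]
Visit queue; enqueue node → queue [store, bridge, shard, agent, edge, peer, auth, node]
Visit store; enqueue broker → queue [bridge, shard, agent, edge, peer, auth, node, broker]
Visit bridge → queue [shard, agent, edge, peer, auth, node, broker]
Visit shard → queue [agent, edge, peer, auth, node, broker]
Visit agent → queue [edge, peer, auth, node, broker]
Visit edge → queue [peer, auth, node, broker]
Visit peer → queue [auth, node, broker]
Visit auth → queue [node, broker]
Visit node → queue [broker]
Visit broker → queue []

Visit order: ingest, index, router, worker, gate, leaf, sink, back, cache, ledger, proxy, queue, store, bridge, shard, agent, edge, peer, auth, node, broker

node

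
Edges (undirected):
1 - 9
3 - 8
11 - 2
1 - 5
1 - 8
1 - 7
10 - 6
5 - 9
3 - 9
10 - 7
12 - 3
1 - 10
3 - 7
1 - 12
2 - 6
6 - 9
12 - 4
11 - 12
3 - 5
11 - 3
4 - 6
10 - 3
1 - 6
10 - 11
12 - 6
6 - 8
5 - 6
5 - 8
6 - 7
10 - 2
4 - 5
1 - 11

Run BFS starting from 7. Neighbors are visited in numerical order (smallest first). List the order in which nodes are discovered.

7 -> 1 -> 3 -> 6 -> 10 -> 5 -> 8 -> 9 -> 11 -> 12 -> 2 -> 4

Visit 7; enqueue 1, 3, 6, 10 → queue [1, 3, 6, 10]
Visit 1; enqueue 5, 8, 9, 11, 12 → queue [3, 6, 10, 5, 8, 9, 11, 12]
Visit 3 → queue [6, 10, 5, 8, 9, 11, 12]
Visit 6; enqueue 2, 4 → queue [10, 5, 8, 9, 11, 12, 2, 4]
Visit 10 → queue [5, 8, 9, 11, 12, 2, 4]
Visit 5 → queue [8, 9, 11, 12, 2, 4]
Visit 8 → queue [9, 11, 12, 2, 4]
Visit 9 → queue [11, 12, 2, 4]
Visit 11 → queue [12, 2, 4]
Visit 12 → queue [2, 4]
Visit 2 → queue [4]
Visit 4 → queue []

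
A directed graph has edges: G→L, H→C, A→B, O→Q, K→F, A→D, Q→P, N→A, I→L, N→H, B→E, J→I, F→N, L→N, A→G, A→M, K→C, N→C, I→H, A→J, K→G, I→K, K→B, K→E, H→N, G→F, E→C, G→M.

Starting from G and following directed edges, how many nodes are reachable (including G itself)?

BFS from G visits: G, F, L, M, N, A, C, H, B, D, J, E, I, K
Reachable nodes: 14 of 17 total.

14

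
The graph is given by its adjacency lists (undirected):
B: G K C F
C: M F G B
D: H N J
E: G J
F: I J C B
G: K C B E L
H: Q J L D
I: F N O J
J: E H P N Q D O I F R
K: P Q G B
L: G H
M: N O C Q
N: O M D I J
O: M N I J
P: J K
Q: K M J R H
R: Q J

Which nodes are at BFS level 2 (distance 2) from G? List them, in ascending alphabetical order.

F, H, J, M, P, Q

Level 0: G
Level 1: B, C, E, K, L
Level 2: F, H, J, M, P, Q
Level 3: D, I, N, O, R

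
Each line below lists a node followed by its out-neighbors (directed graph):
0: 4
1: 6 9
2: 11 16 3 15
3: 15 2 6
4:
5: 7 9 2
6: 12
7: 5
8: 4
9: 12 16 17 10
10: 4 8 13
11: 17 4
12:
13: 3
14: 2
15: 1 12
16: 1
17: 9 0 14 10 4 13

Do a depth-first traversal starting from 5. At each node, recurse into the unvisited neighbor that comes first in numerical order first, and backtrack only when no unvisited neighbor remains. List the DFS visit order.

Visit 5
5 → 2
2 → 3
3 → 6
6 → 12
3 → 15
15 → 1
1 → 9
9 → 10
10 → 4
10 → 8
10 → 13
9 → 16
9 → 17
17 → 0
17 → 14
2 → 11
5 → 7

5, 2, 3, 6, 12, 15, 1, 9, 10, 4, 8, 13, 16, 17, 0, 14, 11, 7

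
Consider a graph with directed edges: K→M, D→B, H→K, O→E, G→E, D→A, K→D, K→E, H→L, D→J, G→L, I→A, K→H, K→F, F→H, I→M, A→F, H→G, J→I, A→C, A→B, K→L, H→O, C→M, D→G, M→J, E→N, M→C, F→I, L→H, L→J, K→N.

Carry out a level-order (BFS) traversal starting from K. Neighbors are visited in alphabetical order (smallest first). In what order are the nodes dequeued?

K, D, E, F, H, L, M, N, A, B, G, J, I, O, C

Visit K; enqueue D, E, F, H, L, M, N → queue [D, E, F, H, L, M, N]
Visit D; enqueue A, B, G, J → queue [E, F, H, L, M, N, A, B, G, J]
Visit E → queue [F, H, L, M, N, A, B, G, J]
Visit F; enqueue I → queue [H, L, M, N, A, B, G, J, I]
Visit H; enqueue O → queue [L, M, N, A, B, G, J, I, O]
Visit L → queue [M, N, A, B, G, J, I, O]
Visit M; enqueue C → queue [N, A, B, G, J, I, O, C]
Visit N → queue [A, B, G, J, I, O, C]
Visit A → queue [B, G, J, I, O, C]
Visit B → queue [G, J, I, O, C]
Visit G → queue [J, I, O, C]
Visit J → queue [I, O, C]
Visit I → queue [O, C]
Visit O → queue [C]
Visit C → queue []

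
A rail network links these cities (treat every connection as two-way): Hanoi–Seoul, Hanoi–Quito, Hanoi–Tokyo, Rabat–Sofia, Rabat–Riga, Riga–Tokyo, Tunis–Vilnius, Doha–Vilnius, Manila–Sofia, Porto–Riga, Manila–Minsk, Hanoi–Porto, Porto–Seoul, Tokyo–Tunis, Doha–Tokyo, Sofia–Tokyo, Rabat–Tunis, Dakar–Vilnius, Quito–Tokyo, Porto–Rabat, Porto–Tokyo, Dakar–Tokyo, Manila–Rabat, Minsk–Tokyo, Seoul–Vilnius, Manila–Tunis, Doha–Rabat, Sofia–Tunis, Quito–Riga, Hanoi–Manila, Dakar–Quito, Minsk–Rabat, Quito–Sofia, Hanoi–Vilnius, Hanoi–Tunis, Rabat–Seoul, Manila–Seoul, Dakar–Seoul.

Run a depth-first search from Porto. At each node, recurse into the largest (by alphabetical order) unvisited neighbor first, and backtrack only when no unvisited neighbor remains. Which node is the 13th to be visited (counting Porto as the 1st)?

Visit Porto
Porto → Tokyo
Tokyo → Tunis
Tunis → Vilnius
Vilnius → Seoul
Seoul → Rabat
Rabat → Sofia
Sofia → Quito
Quito → Riga
Quito → Hanoi
Hanoi → Manila
Manila → Minsk
Quito → Dakar
Rabat → Doha

Visit order: Porto, Tokyo, Tunis, Vilnius, Seoul, Rabat, Sofia, Quito, Riga, Hanoi, Manila, Minsk, Dakar, Doha

Dakar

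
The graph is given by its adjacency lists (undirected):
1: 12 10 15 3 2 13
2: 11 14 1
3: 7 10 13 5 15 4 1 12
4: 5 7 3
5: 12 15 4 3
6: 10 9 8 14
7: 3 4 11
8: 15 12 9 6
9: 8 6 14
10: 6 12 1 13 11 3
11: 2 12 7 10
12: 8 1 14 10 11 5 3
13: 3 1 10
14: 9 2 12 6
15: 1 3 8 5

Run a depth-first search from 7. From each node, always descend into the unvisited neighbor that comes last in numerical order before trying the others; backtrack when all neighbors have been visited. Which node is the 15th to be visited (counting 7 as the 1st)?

Visit 7
7 → 11
11 → 12
12 → 14
14 → 9
9 → 8
8 → 15
15 → 5
5 → 4
4 → 3
3 → 13
13 → 10
10 → 6
10 → 1
1 → 2

Visit order: 7, 11, 12, 14, 9, 8, 15, 5, 4, 3, 13, 10, 6, 1, 2

2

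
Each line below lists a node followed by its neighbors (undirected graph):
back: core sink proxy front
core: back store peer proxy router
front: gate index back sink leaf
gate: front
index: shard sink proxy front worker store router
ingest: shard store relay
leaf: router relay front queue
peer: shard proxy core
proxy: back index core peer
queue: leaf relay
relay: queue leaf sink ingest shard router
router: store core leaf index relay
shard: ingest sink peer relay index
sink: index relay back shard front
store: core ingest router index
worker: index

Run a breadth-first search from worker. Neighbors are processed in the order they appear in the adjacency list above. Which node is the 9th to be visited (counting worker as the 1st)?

Visit worker; enqueue index → queue [index]
Visit index; enqueue shard, sink, proxy, front, store, router → queue [shard, sink, proxy, front, store, router]
Visit shard; enqueue ingest, peer, relay → queue [sink, proxy, front, store, router, ingest, peer, relay]
Visit sink; enqueue back → queue [proxy, front, store, router, ingest, peer, relay, back]
Visit proxy; enqueue core → queue [front, store, router, ingest, peer, relay, back, core]
Visit front; enqueue gate, leaf → queue [store, router, ingest, peer, relay, back, core, gate, leaf]
Visit store → queue [router, ingest, peer, relay, back, core, gate, leaf]
Visit router → queue [ingest, peer, relay, back, core, gate, leaf]
Visit ingest → queue [peer, relay, back, core, gate, leaf]
Visit peer → queue [relay, back, core, gate, leaf]
Visit relay; enqueue queue → queue [back, core, gate, leaf, queue]
Visit back → queue [core, gate, leaf, queue]
Visit core → queue [gate, leaf, queue]
Visit gate → queue [leaf, queue]
Visit leaf → queue [queue]
Visit queue → queue []

Visit order: worker, index, shard, sink, proxy, front, store, router, ingest, peer, relay, back, core, gate, leaf, queue

ingest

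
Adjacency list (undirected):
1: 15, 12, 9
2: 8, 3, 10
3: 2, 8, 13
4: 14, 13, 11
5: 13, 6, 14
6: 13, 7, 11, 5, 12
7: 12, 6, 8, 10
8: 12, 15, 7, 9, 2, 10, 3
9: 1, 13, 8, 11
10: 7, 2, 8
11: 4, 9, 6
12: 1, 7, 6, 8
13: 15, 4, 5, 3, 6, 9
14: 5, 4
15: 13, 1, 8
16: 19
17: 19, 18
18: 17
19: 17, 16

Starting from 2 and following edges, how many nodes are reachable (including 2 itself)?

BFS from 2 visits: 2, 8, 3, 10, 12, 15, 7, 9, 13, 1, 6, 11, 4, 5, 14
Reachable nodes: 15 of 19 total.

15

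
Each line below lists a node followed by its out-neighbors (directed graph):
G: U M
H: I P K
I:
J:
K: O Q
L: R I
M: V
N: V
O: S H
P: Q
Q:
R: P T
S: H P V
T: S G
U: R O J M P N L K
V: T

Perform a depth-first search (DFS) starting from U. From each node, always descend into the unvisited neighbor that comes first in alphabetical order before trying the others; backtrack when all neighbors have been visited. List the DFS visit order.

U -> J -> K -> O -> H -> I -> P -> Q -> S -> V -> T -> G -> M -> L -> R -> N

Visit U
U → J
U → K
K → O
O → H
H → I
H → P
P → Q
O → S
S → V
V → T
T → G
G → M
U → L
L → R
U → N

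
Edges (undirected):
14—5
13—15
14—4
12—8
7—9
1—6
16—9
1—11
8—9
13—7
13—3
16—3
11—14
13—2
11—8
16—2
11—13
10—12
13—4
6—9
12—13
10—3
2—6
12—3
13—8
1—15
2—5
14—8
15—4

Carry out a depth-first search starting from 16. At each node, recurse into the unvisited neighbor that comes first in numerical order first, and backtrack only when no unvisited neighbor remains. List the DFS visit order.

Visit 16
16 → 2
2 → 5
5 → 14
14 → 4
4 → 13
13 → 3
3 → 10
10 → 12
12 → 8
8 → 9
9 → 6
6 → 1
1 → 11
1 → 15
9 → 7

16, 2, 5, 14, 4, 13, 3, 10, 12, 8, 9, 6, 1, 11, 15, 7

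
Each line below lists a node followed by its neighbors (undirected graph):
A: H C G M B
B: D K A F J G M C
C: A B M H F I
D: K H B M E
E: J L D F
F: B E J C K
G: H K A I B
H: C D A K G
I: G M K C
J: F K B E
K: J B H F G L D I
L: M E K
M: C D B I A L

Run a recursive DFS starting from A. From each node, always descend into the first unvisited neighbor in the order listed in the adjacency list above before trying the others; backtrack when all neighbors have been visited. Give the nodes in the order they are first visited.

Visit A
A → H
H → C
C → B
B → D
D → K
K → J
J → F
F → E
E → L
L → M
M → I
I → G

A H C B D K J F E L M I G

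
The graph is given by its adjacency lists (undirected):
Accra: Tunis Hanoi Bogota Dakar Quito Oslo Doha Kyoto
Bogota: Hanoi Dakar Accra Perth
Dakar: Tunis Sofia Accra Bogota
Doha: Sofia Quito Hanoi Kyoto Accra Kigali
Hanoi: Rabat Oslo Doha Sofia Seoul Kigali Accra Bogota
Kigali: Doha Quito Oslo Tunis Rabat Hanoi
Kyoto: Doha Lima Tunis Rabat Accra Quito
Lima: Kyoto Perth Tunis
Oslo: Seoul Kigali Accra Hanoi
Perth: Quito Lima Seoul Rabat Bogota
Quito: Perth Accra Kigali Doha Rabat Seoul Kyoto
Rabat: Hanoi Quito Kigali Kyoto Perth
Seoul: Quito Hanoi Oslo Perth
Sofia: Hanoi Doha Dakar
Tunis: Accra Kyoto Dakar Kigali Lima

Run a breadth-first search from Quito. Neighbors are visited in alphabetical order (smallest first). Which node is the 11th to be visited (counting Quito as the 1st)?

Hanoi

Visit Quito; enqueue Accra, Doha, Kigali, Kyoto, Perth, Rabat, Seoul → queue [Accra, Doha, Kigali, Kyoto, Perth, Rabat, Seoul]
Visit Accra; enqueue Bogota, Dakar, Hanoi, Oslo, Tunis → queue [Doha, Kigali, Kyoto, Perth, Rabat, Seoul, Bogota, Dakar, Hanoi, Oslo, Tunis]
Visit Doha; enqueue Sofia → queue [Kigali, Kyoto, Perth, Rabat, Seoul, Bogota, Dakar, Hanoi, Oslo, Tunis, Sofia]
Visit Kigali → queue [Kyoto, Perth, Rabat, Seoul, Bogota, Dakar, Hanoi, Oslo, Tunis, Sofia]
Visit Kyoto; enqueue Lima → queue [Perth, Rabat, Seoul, Bogota, Dakar, Hanoi, Oslo, Tunis, Sofia, Lima]
Visit Perth → queue [Rabat, Seoul, Bogota, Dakar, Hanoi, Oslo, Tunis, Sofia, Lima]
Visit Rabat → queue [Seoul, Bogota, Dakar, Hanoi, Oslo, Tunis, Sofia, Lima]
Visit Seoul → queue [Bogota, Dakar, Hanoi, Oslo, Tunis, Sofia, Lima]
Visit Bogota → queue [Dakar, Hanoi, Oslo, Tunis, Sofia, Lima]
Visit Dakar → queue [Hanoi, Oslo, Tunis, Sofia, Lima]
Visit Hanoi → queue [Oslo, Tunis, Sofia, Lima]
Visit Oslo → queue [Tunis, Sofia, Lima]
Visit Tunis → queue [Sofia, Lima]
Visit Sofia → queue [Lima]
Visit Lima → queue []

Visit order: Quito, Accra, Doha, Kigali, Kyoto, Perth, Rabat, Seoul, Bogota, Dakar, Hanoi, Oslo, Tunis, Sofia, Lima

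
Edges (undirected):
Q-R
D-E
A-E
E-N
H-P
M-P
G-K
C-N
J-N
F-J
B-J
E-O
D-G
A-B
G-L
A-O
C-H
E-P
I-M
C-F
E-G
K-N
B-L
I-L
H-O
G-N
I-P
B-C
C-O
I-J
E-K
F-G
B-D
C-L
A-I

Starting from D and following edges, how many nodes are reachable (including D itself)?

BFS from D visits: D, B, E, G, A, C, J, L, K, N, O, P, F, I, H, M
Reachable nodes: 16 of 18 total.

16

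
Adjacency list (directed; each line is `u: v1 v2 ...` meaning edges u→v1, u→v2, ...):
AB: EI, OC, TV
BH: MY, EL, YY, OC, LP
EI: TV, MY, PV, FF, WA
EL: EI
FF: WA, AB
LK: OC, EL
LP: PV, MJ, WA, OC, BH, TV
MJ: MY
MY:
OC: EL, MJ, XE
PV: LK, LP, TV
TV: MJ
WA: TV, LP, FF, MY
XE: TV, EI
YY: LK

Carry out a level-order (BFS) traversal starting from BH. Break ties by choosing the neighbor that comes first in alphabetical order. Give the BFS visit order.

Visit BH; enqueue EL, LP, MY, OC, YY → queue [EL, LP, MY, OC, YY]
Visit EL; enqueue EI → queue [LP, MY, OC, YY, EI]
Visit LP; enqueue MJ, PV, TV, WA → queue [MY, OC, YY, EI, MJ, PV, TV, WA]
Visit MY → queue [OC, YY, EI, MJ, PV, TV, WA]
Visit OC; enqueue XE → queue [YY, EI, MJ, PV, TV, WA, XE]
Visit YY; enqueue LK → queue [EI, MJ, PV, TV, WA, XE, LK]
Visit EI; enqueue FF → queue [MJ, PV, TV, WA, XE, LK, FF]
Visit MJ → queue [PV, TV, WA, XE, LK, FF]
Visit PV → queue [TV, WA, XE, LK, FF]
Visit TV → queue [WA, XE, LK, FF]
Visit WA → queue [XE, LK, FF]
Visit XE → queue [LK, FF]
Visit LK → queue [FF]
Visit FF; enqueue AB → queue [AB]
Visit AB → queue []

BH, EL, LP, MY, OC, YY, EI, MJ, PV, TV, WA, XE, LK, FF, AB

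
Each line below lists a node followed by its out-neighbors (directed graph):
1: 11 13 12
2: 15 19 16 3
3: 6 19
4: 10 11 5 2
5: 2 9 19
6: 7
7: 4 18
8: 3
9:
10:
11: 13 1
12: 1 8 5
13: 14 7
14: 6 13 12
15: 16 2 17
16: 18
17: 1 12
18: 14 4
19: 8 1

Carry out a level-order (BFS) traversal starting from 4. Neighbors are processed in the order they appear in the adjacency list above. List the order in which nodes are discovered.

Visit 4; enqueue 10, 11, 5, 2 → queue [10, 11, 5, 2]
Visit 10 → queue [11, 5, 2]
Visit 11; enqueue 13, 1 → queue [5, 2, 13, 1]
Visit 5; enqueue 9, 19 → queue [2, 13, 1, 9, 19]
Visit 2; enqueue 15, 16, 3 → queue [13, 1, 9, 19, 15, 16, 3]
Visit 13; enqueue 14, 7 → queue [1, 9, 19, 15, 16, 3, 14, 7]
Visit 1; enqueue 12 → queue [9, 19, 15, 16, 3, 14, 7, 12]
Visit 9 → queue [19, 15, 16, 3, 14, 7, 12]
Visit 19; enqueue 8 → queue [15, 16, 3, 14, 7, 12, 8]
Visit 15; enqueue 17 → queue [16, 3, 14, 7, 12, 8, 17]
Visit 16; enqueue 18 → queue [3, 14, 7, 12, 8, 17, 18]
Visit 3; enqueue 6 → queue [14, 7, 12, 8, 17, 18, 6]
Visit 14 → queue [7, 12, 8, 17, 18, 6]
Visit 7 → queue [12, 8, 17, 18, 6]
Visit 12 → queue [8, 17, 18, 6]
Visit 8 → queue [17, 18, 6]
Visit 17 → queue [18, 6]
Visit 18 → queue [6]
Visit 6 → queue []

4, 10, 11, 5, 2, 13, 1, 9, 19, 15, 16, 3, 14, 7, 12, 8, 17, 18, 6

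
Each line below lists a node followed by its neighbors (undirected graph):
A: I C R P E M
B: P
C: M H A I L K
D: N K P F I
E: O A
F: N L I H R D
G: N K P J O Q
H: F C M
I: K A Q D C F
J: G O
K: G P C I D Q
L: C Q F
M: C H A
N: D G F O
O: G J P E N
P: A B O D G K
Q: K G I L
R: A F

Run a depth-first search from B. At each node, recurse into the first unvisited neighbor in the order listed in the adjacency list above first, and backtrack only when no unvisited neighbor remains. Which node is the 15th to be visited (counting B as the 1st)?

R

Visit B
B → P
P → A
A → I
I → K
K → G
G → N
N → D
D → F
F → L
L → C
C → M
M → H
L → Q
F → R
N → O
O → J
O → E

Visit order: B, P, A, I, K, G, N, D, F, L, C, M, H, Q, R, O, J, E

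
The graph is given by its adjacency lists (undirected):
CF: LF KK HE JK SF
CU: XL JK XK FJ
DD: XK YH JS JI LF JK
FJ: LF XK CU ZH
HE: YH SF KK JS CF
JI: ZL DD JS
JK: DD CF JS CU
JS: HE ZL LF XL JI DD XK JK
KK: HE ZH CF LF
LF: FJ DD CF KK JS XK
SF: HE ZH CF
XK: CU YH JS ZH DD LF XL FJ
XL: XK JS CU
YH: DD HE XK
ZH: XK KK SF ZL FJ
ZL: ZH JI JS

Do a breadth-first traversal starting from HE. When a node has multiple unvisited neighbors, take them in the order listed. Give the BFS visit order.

Visit HE; enqueue YH, SF, KK, JS, CF → queue [YH, SF, KK, JS, CF]
Visit YH; enqueue DD, XK → queue [SF, KK, JS, CF, DD, XK]
Visit SF; enqueue ZH → queue [KK, JS, CF, DD, XK, ZH]
Visit KK; enqueue LF → queue [JS, CF, DD, XK, ZH, LF]
Visit JS; enqueue ZL, XL, JI, JK → queue [CF, DD, XK, ZH, LF, ZL, XL, JI, JK]
Visit CF → queue [DD, XK, ZH, LF, ZL, XL, JI, JK]
Visit DD → queue [XK, ZH, LF, ZL, XL, JI, JK]
Visit XK; enqueue CU, FJ → queue [ZH, LF, ZL, XL, JI, JK, CU, FJ]
Visit ZH → queue [LF, ZL, XL, JI, JK, CU, FJ]
Visit LF → queue [ZL, XL, JI, JK, CU, FJ]
Visit ZL → queue [XL, JI, JK, CU, FJ]
Visit XL → queue [JI, JK, CU, FJ]
Visit JI → queue [JK, CU, FJ]
Visit JK → queue [CU, FJ]
Visit CU → queue [FJ]
Visit FJ → queue []

HE → YH → SF → KK → JS → CF → DD → XK → ZH → LF → ZL → XL → JI → JK → CU → FJ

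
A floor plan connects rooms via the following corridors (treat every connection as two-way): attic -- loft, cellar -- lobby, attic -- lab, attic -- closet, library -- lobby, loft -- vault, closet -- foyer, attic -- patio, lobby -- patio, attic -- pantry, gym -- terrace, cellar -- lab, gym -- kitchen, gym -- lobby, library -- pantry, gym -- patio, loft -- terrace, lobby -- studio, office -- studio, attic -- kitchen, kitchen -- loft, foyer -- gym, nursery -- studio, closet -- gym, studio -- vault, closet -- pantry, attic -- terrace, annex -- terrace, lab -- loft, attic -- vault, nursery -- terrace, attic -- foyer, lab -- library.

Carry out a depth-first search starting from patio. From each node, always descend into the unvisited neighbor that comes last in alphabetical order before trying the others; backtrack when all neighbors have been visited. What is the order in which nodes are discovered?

patio, lobby, studio, vault, loft, terrace, nursery, gym, kitchen, attic, pantry, library, lab, cellar, closet, foyer, annex, office

Visit patio
patio → lobby
lobby → studio
studio → vault
vault → loft
loft → terrace
terrace → nursery
terrace → gym
gym → kitchen
kitchen → attic
attic → pantry
pantry → library
library → lab
lab → cellar
pantry → closet
closet → foyer
terrace → annex
studio → office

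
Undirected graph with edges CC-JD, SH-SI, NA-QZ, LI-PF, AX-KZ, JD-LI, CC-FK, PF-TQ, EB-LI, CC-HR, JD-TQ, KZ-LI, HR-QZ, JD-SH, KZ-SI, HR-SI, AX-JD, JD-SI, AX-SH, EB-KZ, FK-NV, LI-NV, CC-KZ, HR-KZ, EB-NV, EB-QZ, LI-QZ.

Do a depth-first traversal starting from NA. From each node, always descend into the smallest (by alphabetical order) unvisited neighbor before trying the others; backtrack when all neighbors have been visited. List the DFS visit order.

Visit NA
NA → QZ
QZ → EB
EB → KZ
KZ → AX
AX → JD
JD → CC
CC → FK
FK → NV
NV → LI
LI → PF
PF → TQ
CC → HR
HR → SI
SI → SH

NA -> QZ -> EB -> KZ -> AX -> JD -> CC -> FK -> NV -> LI -> PF -> TQ -> HR -> SI -> SH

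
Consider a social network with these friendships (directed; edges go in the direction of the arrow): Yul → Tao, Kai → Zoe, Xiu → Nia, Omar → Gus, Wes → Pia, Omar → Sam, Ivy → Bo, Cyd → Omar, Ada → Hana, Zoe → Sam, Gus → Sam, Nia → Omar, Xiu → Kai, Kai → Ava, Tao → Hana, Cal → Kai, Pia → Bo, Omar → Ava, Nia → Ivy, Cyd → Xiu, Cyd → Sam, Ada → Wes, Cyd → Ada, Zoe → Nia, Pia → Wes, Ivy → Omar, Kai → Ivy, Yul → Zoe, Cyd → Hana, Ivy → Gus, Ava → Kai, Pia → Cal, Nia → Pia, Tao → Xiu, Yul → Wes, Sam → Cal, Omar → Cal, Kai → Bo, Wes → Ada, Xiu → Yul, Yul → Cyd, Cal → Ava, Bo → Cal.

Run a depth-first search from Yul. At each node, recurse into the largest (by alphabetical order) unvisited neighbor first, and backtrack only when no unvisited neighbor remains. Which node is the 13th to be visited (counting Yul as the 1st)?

Visit Yul
Yul → Zoe
Zoe → Sam
Sam → Cal
Cal → Kai
Kai → Ivy
Ivy → Omar
Omar → Gus
Omar → Ava
Ivy → Bo
Zoe → Nia
Nia → Pia
Pia → Wes
Wes → Ada
Ada → Hana
Yul → Tao
Tao → Xiu
Yul → Cyd

Visit order: Yul, Zoe, Sam, Cal, Kai, Ivy, Omar, Gus, Ava, Bo, Nia, Pia, Wes, Ada, Hana, Tao, Xiu, Cyd

Wes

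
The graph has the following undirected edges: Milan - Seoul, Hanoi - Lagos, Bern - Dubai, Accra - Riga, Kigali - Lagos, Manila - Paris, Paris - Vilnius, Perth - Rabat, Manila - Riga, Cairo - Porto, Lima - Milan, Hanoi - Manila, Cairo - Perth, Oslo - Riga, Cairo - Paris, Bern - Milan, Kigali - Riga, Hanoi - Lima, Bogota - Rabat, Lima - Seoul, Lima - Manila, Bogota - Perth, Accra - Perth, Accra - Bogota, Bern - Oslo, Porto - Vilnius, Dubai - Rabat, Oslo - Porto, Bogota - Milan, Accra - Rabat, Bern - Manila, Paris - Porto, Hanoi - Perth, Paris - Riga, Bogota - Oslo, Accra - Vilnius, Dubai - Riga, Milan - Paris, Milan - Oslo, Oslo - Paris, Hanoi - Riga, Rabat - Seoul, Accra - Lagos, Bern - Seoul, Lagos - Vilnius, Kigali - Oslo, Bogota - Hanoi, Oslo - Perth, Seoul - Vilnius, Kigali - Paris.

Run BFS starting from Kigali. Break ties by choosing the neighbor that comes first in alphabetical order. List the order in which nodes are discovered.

Kigali → Lagos → Oslo → Paris → Riga → Accra → Hanoi → Vilnius → Bern → Bogota → Milan → Perth → Porto → Cairo → Manila → Dubai → Rabat → Lima → Seoul

Visit Kigali; enqueue Lagos, Oslo, Paris, Riga → queue [Lagos, Oslo, Paris, Riga]
Visit Lagos; enqueue Accra, Hanoi, Vilnius → queue [Oslo, Paris, Riga, Accra, Hanoi, Vilnius]
Visit Oslo; enqueue Bern, Bogota, Milan, Perth, Porto → queue [Paris, Riga, Accra, Hanoi, Vilnius, Bern, Bogota, Milan, Perth, Porto]
Visit Paris; enqueue Cairo, Manila → queue [Riga, Accra, Hanoi, Vilnius, Bern, Bogota, Milan, Perth, Porto, Cairo, Manila]
Visit Riga; enqueue Dubai → queue [Accra, Hanoi, Vilnius, Bern, Bogota, Milan, Perth, Porto, Cairo, Manila, Dubai]
Visit Accra; enqueue Rabat → queue [Hanoi, Vilnius, Bern, Bogota, Milan, Perth, Porto, Cairo, Manila, Dubai, Rabat]
Visit Hanoi; enqueue Lima → queue [Vilnius, Bern, Bogota, Milan, Perth, Porto, Cairo, Manila, Dubai, Rabat, Lima]
Visit Vilnius; enqueue Seoul → queue [Bern, Bogota, Milan, Perth, Porto, Cairo, Manila, Dubai, Rabat, Lima, Seoul]
Visit Bern → queue [Bogota, Milan, Perth, Porto, Cairo, Manila, Dubai, Rabat, Lima, Seoul]
Visit Bogota → queue [Milan, Perth, Porto, Cairo, Manila, Dubai, Rabat, Lima, Seoul]
Visit Milan → queue [Perth, Porto, Cairo, Manila, Dubai, Rabat, Lima, Seoul]
Visit Perth → queue [Porto, Cairo, Manila, Dubai, Rabat, Lima, Seoul]
Visit Porto → queue [Cairo, Manila, Dubai, Rabat, Lima, Seoul]
Visit Cairo → queue [Manila, Dubai, Rabat, Lima, Seoul]
Visit Manila → queue [Dubai, Rabat, Lima, Seoul]
Visit Dubai → queue [Rabat, Lima, Seoul]
Visit Rabat → queue [Lima, Seoul]
Visit Lima → queue [Seoul]
Visit Seoul → queue []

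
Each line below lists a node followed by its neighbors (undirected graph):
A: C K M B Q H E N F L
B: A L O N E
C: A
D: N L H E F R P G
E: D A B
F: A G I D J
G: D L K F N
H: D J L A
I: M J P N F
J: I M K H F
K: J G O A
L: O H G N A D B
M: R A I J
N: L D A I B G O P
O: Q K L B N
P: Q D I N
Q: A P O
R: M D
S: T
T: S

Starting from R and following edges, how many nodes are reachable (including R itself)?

BFS from R visits: R, M, D, A, I, J, N, L, H, E, F, P, G, C, K, B, Q, O
Reachable nodes: 18 of 20 total.

18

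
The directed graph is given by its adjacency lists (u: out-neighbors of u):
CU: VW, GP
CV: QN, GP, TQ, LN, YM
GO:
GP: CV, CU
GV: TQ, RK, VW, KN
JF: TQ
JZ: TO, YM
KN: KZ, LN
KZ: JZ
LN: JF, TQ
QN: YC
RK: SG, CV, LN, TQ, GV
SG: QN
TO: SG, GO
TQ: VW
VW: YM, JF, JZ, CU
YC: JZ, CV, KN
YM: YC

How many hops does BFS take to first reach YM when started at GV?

Level 0: GV
Level 1: KN, RK, TQ, VW
Level 2: CU, CV, JF, JZ, KZ, LN, SG, YM
Level 3: GP, QN, TO, YC
Level 4: GO
YM first appears at level 2.

2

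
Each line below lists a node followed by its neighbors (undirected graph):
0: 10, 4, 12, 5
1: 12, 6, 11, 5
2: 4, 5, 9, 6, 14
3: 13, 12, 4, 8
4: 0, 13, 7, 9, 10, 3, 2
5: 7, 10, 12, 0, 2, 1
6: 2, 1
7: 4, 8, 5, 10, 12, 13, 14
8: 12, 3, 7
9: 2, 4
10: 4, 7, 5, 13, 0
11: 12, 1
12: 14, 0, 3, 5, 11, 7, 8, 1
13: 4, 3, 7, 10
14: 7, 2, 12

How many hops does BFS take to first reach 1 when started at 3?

2

Level 0: 3
Level 1: 4, 8, 12, 13
Level 2: 0, 1, 2, 5, 7, 9, 10, 11, 14
Level 3: 6
1 first appears at level 2.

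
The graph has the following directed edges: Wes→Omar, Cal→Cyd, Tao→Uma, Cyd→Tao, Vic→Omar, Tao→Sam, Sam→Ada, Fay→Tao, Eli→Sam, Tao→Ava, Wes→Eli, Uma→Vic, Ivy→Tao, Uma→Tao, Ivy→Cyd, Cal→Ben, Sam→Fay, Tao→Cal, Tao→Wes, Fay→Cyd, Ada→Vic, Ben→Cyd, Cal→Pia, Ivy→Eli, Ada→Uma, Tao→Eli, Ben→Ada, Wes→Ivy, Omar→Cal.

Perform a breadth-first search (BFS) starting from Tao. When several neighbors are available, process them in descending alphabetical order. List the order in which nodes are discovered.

Tao → Wes → Uma → Sam → Eli → Cal → Ava → Omar → Ivy → Vic → Fay → Ada → Pia → Cyd → Ben

Visit Tao; enqueue Wes, Uma, Sam, Eli, Cal, Ava → queue [Wes, Uma, Sam, Eli, Cal, Ava]
Visit Wes; enqueue Omar, Ivy → queue [Uma, Sam, Eli, Cal, Ava, Omar, Ivy]
Visit Uma; enqueue Vic → queue [Sam, Eli, Cal, Ava, Omar, Ivy, Vic]
Visit Sam; enqueue Fay, Ada → queue [Eli, Cal, Ava, Omar, Ivy, Vic, Fay, Ada]
Visit Eli → queue [Cal, Ava, Omar, Ivy, Vic, Fay, Ada]
Visit Cal; enqueue Pia, Cyd, Ben → queue [Ava, Omar, Ivy, Vic, Fay, Ada, Pia, Cyd, Ben]
Visit Ava → queue [Omar, Ivy, Vic, Fay, Ada, Pia, Cyd, Ben]
Visit Omar → queue [Ivy, Vic, Fay, Ada, Pia, Cyd, Ben]
Visit Ivy → queue [Vic, Fay, Ada, Pia, Cyd, Ben]
Visit Vic → queue [Fay, Ada, Pia, Cyd, Ben]
Visit Fay → queue [Ada, Pia, Cyd, Ben]
Visit Ada → queue [Pia, Cyd, Ben]
Visit Pia → queue [Cyd, Ben]
Visit Cyd → queue [Ben]
Visit Ben → queue []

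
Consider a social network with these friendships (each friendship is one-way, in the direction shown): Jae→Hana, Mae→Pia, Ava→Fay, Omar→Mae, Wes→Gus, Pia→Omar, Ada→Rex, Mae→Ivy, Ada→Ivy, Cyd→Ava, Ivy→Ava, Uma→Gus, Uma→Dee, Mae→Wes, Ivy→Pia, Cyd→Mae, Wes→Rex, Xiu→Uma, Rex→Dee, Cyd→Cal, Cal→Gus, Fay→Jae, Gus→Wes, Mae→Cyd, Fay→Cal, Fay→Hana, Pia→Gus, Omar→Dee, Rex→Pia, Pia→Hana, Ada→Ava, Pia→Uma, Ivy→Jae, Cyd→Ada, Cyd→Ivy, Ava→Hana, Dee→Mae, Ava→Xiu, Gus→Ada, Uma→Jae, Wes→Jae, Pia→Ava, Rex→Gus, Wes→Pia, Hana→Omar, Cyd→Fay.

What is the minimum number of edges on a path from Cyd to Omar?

Level 0: Cyd
Level 1: Ada, Ava, Cal, Fay, Ivy, Mae
Level 2: Gus, Hana, Jae, Pia, Rex, Wes, Xiu
Level 3: Dee, Omar, Uma
Omar first appears at level 3.

3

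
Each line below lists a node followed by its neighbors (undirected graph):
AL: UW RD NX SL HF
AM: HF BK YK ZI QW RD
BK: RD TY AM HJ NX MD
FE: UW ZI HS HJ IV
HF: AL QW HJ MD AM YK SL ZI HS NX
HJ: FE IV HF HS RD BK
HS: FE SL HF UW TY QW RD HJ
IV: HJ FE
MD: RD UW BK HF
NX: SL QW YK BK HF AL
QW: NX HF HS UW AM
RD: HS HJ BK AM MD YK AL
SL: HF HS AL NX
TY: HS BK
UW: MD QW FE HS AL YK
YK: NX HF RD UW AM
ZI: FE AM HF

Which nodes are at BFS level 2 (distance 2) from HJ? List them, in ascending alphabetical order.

Level 0: HJ
Level 1: BK, FE, HF, HS, IV, RD
Level 2: AL, AM, MD, NX, QW, SL, TY, UW, YK, ZI

AL, AM, MD, NX, QW, SL, TY, UW, YK, ZI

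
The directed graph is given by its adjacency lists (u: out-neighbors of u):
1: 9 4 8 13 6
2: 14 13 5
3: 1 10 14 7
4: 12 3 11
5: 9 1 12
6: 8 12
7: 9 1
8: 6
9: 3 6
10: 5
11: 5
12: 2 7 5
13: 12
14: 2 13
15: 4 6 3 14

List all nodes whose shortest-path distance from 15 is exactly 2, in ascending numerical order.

Level 0: 15
Level 1: 3, 4, 6, 14
Level 2: 1, 2, 7, 8, 10, 11, 12, 13
Level 3: 5, 9

1, 2, 7, 8, 10, 11, 12, 13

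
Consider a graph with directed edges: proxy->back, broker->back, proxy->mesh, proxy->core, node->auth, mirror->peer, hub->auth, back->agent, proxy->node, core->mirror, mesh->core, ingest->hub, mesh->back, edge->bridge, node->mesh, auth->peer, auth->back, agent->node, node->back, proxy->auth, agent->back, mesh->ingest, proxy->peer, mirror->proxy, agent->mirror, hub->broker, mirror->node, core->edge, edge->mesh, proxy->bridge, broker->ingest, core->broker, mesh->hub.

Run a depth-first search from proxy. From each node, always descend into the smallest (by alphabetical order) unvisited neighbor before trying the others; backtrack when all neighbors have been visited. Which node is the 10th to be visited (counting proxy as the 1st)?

ingest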